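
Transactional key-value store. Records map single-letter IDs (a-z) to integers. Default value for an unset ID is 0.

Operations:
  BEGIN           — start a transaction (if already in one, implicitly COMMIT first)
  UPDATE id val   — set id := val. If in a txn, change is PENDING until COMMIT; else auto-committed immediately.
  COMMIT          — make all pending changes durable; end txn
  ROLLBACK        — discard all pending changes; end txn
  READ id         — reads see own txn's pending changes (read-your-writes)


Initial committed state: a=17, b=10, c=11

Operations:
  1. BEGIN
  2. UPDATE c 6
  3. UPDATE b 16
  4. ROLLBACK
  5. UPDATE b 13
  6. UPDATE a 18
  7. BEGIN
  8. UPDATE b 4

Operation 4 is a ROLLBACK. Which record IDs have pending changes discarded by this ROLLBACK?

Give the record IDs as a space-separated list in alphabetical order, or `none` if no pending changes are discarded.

Answer: b c

Derivation:
Initial committed: {a=17, b=10, c=11}
Op 1: BEGIN: in_txn=True, pending={}
Op 2: UPDATE c=6 (pending; pending now {c=6})
Op 3: UPDATE b=16 (pending; pending now {b=16, c=6})
Op 4: ROLLBACK: discarded pending ['b', 'c']; in_txn=False
Op 5: UPDATE b=13 (auto-commit; committed b=13)
Op 6: UPDATE a=18 (auto-commit; committed a=18)
Op 7: BEGIN: in_txn=True, pending={}
Op 8: UPDATE b=4 (pending; pending now {b=4})
ROLLBACK at op 4 discards: ['b', 'c']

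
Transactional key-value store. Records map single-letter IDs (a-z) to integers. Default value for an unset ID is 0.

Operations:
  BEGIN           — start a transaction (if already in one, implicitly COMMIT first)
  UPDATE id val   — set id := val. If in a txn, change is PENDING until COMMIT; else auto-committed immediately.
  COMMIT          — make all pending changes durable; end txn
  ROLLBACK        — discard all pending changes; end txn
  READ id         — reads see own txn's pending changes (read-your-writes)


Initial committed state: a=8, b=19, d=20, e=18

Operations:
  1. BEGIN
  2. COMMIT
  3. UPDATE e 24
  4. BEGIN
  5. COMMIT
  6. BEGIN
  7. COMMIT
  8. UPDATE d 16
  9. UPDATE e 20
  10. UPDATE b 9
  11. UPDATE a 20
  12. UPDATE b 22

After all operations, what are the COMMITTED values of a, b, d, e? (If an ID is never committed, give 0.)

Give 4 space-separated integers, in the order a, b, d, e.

Answer: 20 22 16 20

Derivation:
Initial committed: {a=8, b=19, d=20, e=18}
Op 1: BEGIN: in_txn=True, pending={}
Op 2: COMMIT: merged [] into committed; committed now {a=8, b=19, d=20, e=18}
Op 3: UPDATE e=24 (auto-commit; committed e=24)
Op 4: BEGIN: in_txn=True, pending={}
Op 5: COMMIT: merged [] into committed; committed now {a=8, b=19, d=20, e=24}
Op 6: BEGIN: in_txn=True, pending={}
Op 7: COMMIT: merged [] into committed; committed now {a=8, b=19, d=20, e=24}
Op 8: UPDATE d=16 (auto-commit; committed d=16)
Op 9: UPDATE e=20 (auto-commit; committed e=20)
Op 10: UPDATE b=9 (auto-commit; committed b=9)
Op 11: UPDATE a=20 (auto-commit; committed a=20)
Op 12: UPDATE b=22 (auto-commit; committed b=22)
Final committed: {a=20, b=22, d=16, e=20}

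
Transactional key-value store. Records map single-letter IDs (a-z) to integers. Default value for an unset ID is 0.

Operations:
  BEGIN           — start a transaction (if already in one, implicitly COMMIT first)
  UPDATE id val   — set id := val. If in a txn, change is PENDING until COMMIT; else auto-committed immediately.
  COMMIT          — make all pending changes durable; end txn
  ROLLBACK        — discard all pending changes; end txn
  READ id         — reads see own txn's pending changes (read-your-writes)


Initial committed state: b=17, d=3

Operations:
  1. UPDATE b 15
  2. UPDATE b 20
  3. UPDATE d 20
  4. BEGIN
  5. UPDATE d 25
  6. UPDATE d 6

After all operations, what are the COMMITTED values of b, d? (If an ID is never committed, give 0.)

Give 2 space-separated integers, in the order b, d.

Initial committed: {b=17, d=3}
Op 1: UPDATE b=15 (auto-commit; committed b=15)
Op 2: UPDATE b=20 (auto-commit; committed b=20)
Op 3: UPDATE d=20 (auto-commit; committed d=20)
Op 4: BEGIN: in_txn=True, pending={}
Op 5: UPDATE d=25 (pending; pending now {d=25})
Op 6: UPDATE d=6 (pending; pending now {d=6})
Final committed: {b=20, d=20}

Answer: 20 20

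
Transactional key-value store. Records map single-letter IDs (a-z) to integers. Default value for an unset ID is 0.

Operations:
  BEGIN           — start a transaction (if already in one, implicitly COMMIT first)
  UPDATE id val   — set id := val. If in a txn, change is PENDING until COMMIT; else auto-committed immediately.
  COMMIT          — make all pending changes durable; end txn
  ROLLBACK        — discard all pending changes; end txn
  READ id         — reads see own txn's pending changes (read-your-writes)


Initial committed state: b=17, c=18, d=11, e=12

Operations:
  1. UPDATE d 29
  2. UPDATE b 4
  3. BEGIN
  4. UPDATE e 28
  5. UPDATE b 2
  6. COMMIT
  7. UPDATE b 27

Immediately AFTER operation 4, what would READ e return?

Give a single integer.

Answer: 28

Derivation:
Initial committed: {b=17, c=18, d=11, e=12}
Op 1: UPDATE d=29 (auto-commit; committed d=29)
Op 2: UPDATE b=4 (auto-commit; committed b=4)
Op 3: BEGIN: in_txn=True, pending={}
Op 4: UPDATE e=28 (pending; pending now {e=28})
After op 4: visible(e) = 28 (pending={e=28}, committed={b=4, c=18, d=29, e=12})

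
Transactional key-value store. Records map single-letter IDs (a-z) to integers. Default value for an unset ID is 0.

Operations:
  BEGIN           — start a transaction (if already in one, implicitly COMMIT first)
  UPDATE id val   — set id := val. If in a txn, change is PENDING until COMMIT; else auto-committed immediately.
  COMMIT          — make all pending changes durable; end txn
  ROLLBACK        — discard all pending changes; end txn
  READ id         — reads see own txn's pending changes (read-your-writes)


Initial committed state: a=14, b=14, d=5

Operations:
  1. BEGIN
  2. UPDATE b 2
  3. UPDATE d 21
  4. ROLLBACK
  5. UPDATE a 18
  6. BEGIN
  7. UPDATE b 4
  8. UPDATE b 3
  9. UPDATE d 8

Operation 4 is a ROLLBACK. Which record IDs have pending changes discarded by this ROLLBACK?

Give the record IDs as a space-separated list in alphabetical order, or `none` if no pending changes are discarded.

Initial committed: {a=14, b=14, d=5}
Op 1: BEGIN: in_txn=True, pending={}
Op 2: UPDATE b=2 (pending; pending now {b=2})
Op 3: UPDATE d=21 (pending; pending now {b=2, d=21})
Op 4: ROLLBACK: discarded pending ['b', 'd']; in_txn=False
Op 5: UPDATE a=18 (auto-commit; committed a=18)
Op 6: BEGIN: in_txn=True, pending={}
Op 7: UPDATE b=4 (pending; pending now {b=4})
Op 8: UPDATE b=3 (pending; pending now {b=3})
Op 9: UPDATE d=8 (pending; pending now {b=3, d=8})
ROLLBACK at op 4 discards: ['b', 'd']

Answer: b d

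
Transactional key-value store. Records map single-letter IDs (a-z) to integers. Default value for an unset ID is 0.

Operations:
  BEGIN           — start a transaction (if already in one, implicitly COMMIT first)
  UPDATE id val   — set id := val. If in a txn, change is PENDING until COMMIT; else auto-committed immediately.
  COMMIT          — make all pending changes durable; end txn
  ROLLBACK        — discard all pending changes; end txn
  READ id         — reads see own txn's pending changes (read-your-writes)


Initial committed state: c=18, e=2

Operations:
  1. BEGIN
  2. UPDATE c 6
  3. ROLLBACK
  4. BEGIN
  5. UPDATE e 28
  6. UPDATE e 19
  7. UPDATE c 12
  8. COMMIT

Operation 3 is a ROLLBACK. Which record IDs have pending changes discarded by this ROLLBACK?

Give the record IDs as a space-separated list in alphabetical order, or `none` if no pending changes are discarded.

Answer: c

Derivation:
Initial committed: {c=18, e=2}
Op 1: BEGIN: in_txn=True, pending={}
Op 2: UPDATE c=6 (pending; pending now {c=6})
Op 3: ROLLBACK: discarded pending ['c']; in_txn=False
Op 4: BEGIN: in_txn=True, pending={}
Op 5: UPDATE e=28 (pending; pending now {e=28})
Op 6: UPDATE e=19 (pending; pending now {e=19})
Op 7: UPDATE c=12 (pending; pending now {c=12, e=19})
Op 8: COMMIT: merged ['c', 'e'] into committed; committed now {c=12, e=19}
ROLLBACK at op 3 discards: ['c']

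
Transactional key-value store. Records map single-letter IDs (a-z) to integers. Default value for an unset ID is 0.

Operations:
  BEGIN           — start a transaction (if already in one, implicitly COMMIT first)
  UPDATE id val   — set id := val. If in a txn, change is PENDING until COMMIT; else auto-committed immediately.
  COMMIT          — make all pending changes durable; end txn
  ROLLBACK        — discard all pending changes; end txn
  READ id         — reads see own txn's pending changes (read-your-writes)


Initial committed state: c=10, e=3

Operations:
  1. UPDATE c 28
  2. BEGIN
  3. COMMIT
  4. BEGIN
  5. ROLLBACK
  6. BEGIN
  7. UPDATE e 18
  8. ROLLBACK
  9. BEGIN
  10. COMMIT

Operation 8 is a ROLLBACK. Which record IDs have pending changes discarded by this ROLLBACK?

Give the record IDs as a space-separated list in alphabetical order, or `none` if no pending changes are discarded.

Initial committed: {c=10, e=3}
Op 1: UPDATE c=28 (auto-commit; committed c=28)
Op 2: BEGIN: in_txn=True, pending={}
Op 3: COMMIT: merged [] into committed; committed now {c=28, e=3}
Op 4: BEGIN: in_txn=True, pending={}
Op 5: ROLLBACK: discarded pending []; in_txn=False
Op 6: BEGIN: in_txn=True, pending={}
Op 7: UPDATE e=18 (pending; pending now {e=18})
Op 8: ROLLBACK: discarded pending ['e']; in_txn=False
Op 9: BEGIN: in_txn=True, pending={}
Op 10: COMMIT: merged [] into committed; committed now {c=28, e=3}
ROLLBACK at op 8 discards: ['e']

Answer: e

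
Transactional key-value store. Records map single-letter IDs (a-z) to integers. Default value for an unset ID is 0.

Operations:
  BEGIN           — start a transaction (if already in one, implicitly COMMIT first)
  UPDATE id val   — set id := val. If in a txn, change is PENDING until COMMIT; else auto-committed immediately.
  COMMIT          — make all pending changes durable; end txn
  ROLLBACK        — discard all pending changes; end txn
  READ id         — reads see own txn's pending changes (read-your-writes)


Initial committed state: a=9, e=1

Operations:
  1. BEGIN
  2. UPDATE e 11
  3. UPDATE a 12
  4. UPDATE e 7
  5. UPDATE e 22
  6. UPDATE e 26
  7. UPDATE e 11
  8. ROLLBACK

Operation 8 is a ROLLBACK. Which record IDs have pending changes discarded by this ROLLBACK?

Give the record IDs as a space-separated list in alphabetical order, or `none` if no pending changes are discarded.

Initial committed: {a=9, e=1}
Op 1: BEGIN: in_txn=True, pending={}
Op 2: UPDATE e=11 (pending; pending now {e=11})
Op 3: UPDATE a=12 (pending; pending now {a=12, e=11})
Op 4: UPDATE e=7 (pending; pending now {a=12, e=7})
Op 5: UPDATE e=22 (pending; pending now {a=12, e=22})
Op 6: UPDATE e=26 (pending; pending now {a=12, e=26})
Op 7: UPDATE e=11 (pending; pending now {a=12, e=11})
Op 8: ROLLBACK: discarded pending ['a', 'e']; in_txn=False
ROLLBACK at op 8 discards: ['a', 'e']

Answer: a e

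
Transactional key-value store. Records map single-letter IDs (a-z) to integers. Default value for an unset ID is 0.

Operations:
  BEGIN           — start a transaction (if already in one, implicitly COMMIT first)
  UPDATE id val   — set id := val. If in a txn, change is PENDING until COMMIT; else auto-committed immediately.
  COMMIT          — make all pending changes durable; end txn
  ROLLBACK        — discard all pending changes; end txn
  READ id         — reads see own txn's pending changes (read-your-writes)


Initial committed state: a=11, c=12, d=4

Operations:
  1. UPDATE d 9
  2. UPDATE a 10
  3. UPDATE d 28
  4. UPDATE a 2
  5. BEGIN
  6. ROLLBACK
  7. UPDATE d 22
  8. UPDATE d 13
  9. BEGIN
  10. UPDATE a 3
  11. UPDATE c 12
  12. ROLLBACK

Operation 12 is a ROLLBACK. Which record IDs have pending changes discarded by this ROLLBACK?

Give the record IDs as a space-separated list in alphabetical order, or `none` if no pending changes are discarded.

Initial committed: {a=11, c=12, d=4}
Op 1: UPDATE d=9 (auto-commit; committed d=9)
Op 2: UPDATE a=10 (auto-commit; committed a=10)
Op 3: UPDATE d=28 (auto-commit; committed d=28)
Op 4: UPDATE a=2 (auto-commit; committed a=2)
Op 5: BEGIN: in_txn=True, pending={}
Op 6: ROLLBACK: discarded pending []; in_txn=False
Op 7: UPDATE d=22 (auto-commit; committed d=22)
Op 8: UPDATE d=13 (auto-commit; committed d=13)
Op 9: BEGIN: in_txn=True, pending={}
Op 10: UPDATE a=3 (pending; pending now {a=3})
Op 11: UPDATE c=12 (pending; pending now {a=3, c=12})
Op 12: ROLLBACK: discarded pending ['a', 'c']; in_txn=False
ROLLBACK at op 12 discards: ['a', 'c']

Answer: a c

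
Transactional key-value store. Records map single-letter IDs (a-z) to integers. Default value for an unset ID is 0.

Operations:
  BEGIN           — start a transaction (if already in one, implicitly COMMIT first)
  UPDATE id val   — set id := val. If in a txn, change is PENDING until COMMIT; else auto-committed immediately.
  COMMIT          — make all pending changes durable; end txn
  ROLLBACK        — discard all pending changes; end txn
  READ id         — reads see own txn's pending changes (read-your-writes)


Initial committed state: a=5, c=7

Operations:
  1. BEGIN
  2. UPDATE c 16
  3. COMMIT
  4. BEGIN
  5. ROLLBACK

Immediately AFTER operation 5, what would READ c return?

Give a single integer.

Initial committed: {a=5, c=7}
Op 1: BEGIN: in_txn=True, pending={}
Op 2: UPDATE c=16 (pending; pending now {c=16})
Op 3: COMMIT: merged ['c'] into committed; committed now {a=5, c=16}
Op 4: BEGIN: in_txn=True, pending={}
Op 5: ROLLBACK: discarded pending []; in_txn=False
After op 5: visible(c) = 16 (pending={}, committed={a=5, c=16})

Answer: 16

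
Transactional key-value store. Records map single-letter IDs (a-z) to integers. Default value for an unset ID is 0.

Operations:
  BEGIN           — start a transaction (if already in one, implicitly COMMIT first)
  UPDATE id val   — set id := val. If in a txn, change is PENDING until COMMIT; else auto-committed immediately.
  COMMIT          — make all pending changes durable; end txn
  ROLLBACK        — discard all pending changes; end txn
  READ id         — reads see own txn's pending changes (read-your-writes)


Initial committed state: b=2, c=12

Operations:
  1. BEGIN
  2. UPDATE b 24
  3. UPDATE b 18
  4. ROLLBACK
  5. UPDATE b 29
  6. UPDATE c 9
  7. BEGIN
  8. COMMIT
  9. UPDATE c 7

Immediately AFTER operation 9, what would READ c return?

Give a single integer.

Answer: 7

Derivation:
Initial committed: {b=2, c=12}
Op 1: BEGIN: in_txn=True, pending={}
Op 2: UPDATE b=24 (pending; pending now {b=24})
Op 3: UPDATE b=18 (pending; pending now {b=18})
Op 4: ROLLBACK: discarded pending ['b']; in_txn=False
Op 5: UPDATE b=29 (auto-commit; committed b=29)
Op 6: UPDATE c=9 (auto-commit; committed c=9)
Op 7: BEGIN: in_txn=True, pending={}
Op 8: COMMIT: merged [] into committed; committed now {b=29, c=9}
Op 9: UPDATE c=7 (auto-commit; committed c=7)
After op 9: visible(c) = 7 (pending={}, committed={b=29, c=7})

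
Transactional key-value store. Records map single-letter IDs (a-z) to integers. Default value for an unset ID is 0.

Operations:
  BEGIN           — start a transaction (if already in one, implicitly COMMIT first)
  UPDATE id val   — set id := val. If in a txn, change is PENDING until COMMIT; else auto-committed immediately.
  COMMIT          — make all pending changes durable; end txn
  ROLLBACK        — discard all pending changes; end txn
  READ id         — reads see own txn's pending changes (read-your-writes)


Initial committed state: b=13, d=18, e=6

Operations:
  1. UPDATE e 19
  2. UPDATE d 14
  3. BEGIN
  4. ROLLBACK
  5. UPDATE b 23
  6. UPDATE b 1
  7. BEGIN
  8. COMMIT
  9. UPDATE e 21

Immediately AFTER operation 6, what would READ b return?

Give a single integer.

Answer: 1

Derivation:
Initial committed: {b=13, d=18, e=6}
Op 1: UPDATE e=19 (auto-commit; committed e=19)
Op 2: UPDATE d=14 (auto-commit; committed d=14)
Op 3: BEGIN: in_txn=True, pending={}
Op 4: ROLLBACK: discarded pending []; in_txn=False
Op 5: UPDATE b=23 (auto-commit; committed b=23)
Op 6: UPDATE b=1 (auto-commit; committed b=1)
After op 6: visible(b) = 1 (pending={}, committed={b=1, d=14, e=19})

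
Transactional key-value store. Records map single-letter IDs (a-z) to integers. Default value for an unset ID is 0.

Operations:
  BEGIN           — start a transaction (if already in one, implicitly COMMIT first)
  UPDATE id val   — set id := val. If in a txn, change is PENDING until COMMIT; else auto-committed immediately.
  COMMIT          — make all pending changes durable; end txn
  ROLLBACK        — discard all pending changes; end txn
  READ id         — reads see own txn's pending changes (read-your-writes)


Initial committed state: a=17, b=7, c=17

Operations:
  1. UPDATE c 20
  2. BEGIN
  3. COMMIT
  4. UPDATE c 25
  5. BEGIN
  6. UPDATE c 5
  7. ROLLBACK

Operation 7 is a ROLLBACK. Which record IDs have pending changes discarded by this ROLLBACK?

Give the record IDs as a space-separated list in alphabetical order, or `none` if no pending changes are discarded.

Answer: c

Derivation:
Initial committed: {a=17, b=7, c=17}
Op 1: UPDATE c=20 (auto-commit; committed c=20)
Op 2: BEGIN: in_txn=True, pending={}
Op 3: COMMIT: merged [] into committed; committed now {a=17, b=7, c=20}
Op 4: UPDATE c=25 (auto-commit; committed c=25)
Op 5: BEGIN: in_txn=True, pending={}
Op 6: UPDATE c=5 (pending; pending now {c=5})
Op 7: ROLLBACK: discarded pending ['c']; in_txn=False
ROLLBACK at op 7 discards: ['c']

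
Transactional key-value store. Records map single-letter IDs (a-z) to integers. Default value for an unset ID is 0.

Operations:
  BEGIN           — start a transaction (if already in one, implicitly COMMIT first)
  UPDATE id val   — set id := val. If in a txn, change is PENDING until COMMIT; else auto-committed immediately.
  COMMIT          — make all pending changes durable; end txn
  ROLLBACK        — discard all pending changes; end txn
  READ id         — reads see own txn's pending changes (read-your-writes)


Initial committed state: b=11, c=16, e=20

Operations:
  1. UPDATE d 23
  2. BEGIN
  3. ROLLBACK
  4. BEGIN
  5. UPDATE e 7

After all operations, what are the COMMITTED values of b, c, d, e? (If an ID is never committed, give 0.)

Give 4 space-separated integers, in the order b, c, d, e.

Answer: 11 16 23 20

Derivation:
Initial committed: {b=11, c=16, e=20}
Op 1: UPDATE d=23 (auto-commit; committed d=23)
Op 2: BEGIN: in_txn=True, pending={}
Op 3: ROLLBACK: discarded pending []; in_txn=False
Op 4: BEGIN: in_txn=True, pending={}
Op 5: UPDATE e=7 (pending; pending now {e=7})
Final committed: {b=11, c=16, d=23, e=20}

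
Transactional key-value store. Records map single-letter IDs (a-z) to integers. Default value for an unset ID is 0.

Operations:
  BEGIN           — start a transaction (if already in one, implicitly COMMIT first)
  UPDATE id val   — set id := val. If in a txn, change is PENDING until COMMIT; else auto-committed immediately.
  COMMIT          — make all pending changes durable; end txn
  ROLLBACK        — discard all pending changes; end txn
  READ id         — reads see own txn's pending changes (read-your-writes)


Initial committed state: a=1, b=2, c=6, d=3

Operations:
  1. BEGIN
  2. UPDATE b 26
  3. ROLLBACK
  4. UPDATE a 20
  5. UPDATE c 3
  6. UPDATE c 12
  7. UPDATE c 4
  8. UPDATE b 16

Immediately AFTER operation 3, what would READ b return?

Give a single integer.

Initial committed: {a=1, b=2, c=6, d=3}
Op 1: BEGIN: in_txn=True, pending={}
Op 2: UPDATE b=26 (pending; pending now {b=26})
Op 3: ROLLBACK: discarded pending ['b']; in_txn=False
After op 3: visible(b) = 2 (pending={}, committed={a=1, b=2, c=6, d=3})

Answer: 2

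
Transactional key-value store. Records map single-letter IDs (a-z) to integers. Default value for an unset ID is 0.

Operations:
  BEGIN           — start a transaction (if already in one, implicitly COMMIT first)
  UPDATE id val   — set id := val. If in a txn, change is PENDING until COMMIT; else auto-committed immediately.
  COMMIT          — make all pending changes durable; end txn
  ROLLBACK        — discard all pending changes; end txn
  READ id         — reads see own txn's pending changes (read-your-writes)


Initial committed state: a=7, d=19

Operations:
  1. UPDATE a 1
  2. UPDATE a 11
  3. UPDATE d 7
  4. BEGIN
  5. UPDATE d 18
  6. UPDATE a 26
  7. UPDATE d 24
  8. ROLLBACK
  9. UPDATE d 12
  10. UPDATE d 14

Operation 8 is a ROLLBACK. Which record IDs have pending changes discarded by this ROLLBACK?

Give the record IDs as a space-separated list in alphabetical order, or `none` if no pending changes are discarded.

Initial committed: {a=7, d=19}
Op 1: UPDATE a=1 (auto-commit; committed a=1)
Op 2: UPDATE a=11 (auto-commit; committed a=11)
Op 3: UPDATE d=7 (auto-commit; committed d=7)
Op 4: BEGIN: in_txn=True, pending={}
Op 5: UPDATE d=18 (pending; pending now {d=18})
Op 6: UPDATE a=26 (pending; pending now {a=26, d=18})
Op 7: UPDATE d=24 (pending; pending now {a=26, d=24})
Op 8: ROLLBACK: discarded pending ['a', 'd']; in_txn=False
Op 9: UPDATE d=12 (auto-commit; committed d=12)
Op 10: UPDATE d=14 (auto-commit; committed d=14)
ROLLBACK at op 8 discards: ['a', 'd']

Answer: a d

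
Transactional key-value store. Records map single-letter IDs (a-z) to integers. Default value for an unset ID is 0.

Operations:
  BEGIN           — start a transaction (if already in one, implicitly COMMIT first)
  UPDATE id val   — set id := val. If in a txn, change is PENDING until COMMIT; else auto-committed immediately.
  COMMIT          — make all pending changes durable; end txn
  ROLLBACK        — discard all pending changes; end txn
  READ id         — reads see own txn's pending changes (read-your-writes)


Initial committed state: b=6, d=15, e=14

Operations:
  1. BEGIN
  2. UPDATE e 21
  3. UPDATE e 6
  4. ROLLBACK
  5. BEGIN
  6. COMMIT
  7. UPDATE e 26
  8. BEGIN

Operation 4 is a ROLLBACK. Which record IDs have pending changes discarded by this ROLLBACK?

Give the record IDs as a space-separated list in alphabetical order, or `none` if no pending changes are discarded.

Answer: e

Derivation:
Initial committed: {b=6, d=15, e=14}
Op 1: BEGIN: in_txn=True, pending={}
Op 2: UPDATE e=21 (pending; pending now {e=21})
Op 3: UPDATE e=6 (pending; pending now {e=6})
Op 4: ROLLBACK: discarded pending ['e']; in_txn=False
Op 5: BEGIN: in_txn=True, pending={}
Op 6: COMMIT: merged [] into committed; committed now {b=6, d=15, e=14}
Op 7: UPDATE e=26 (auto-commit; committed e=26)
Op 8: BEGIN: in_txn=True, pending={}
ROLLBACK at op 4 discards: ['e']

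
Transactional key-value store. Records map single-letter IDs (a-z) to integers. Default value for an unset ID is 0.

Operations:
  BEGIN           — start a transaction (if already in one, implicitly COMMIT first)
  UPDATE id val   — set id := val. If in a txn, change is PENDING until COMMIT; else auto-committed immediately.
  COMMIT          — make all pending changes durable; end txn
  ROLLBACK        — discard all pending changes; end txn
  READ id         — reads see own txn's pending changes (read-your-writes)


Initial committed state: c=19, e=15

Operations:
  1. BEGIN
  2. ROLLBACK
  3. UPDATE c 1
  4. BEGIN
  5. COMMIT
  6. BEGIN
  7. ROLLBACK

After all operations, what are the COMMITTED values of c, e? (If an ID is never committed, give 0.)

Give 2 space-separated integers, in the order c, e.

Answer: 1 15

Derivation:
Initial committed: {c=19, e=15}
Op 1: BEGIN: in_txn=True, pending={}
Op 2: ROLLBACK: discarded pending []; in_txn=False
Op 3: UPDATE c=1 (auto-commit; committed c=1)
Op 4: BEGIN: in_txn=True, pending={}
Op 5: COMMIT: merged [] into committed; committed now {c=1, e=15}
Op 6: BEGIN: in_txn=True, pending={}
Op 7: ROLLBACK: discarded pending []; in_txn=False
Final committed: {c=1, e=15}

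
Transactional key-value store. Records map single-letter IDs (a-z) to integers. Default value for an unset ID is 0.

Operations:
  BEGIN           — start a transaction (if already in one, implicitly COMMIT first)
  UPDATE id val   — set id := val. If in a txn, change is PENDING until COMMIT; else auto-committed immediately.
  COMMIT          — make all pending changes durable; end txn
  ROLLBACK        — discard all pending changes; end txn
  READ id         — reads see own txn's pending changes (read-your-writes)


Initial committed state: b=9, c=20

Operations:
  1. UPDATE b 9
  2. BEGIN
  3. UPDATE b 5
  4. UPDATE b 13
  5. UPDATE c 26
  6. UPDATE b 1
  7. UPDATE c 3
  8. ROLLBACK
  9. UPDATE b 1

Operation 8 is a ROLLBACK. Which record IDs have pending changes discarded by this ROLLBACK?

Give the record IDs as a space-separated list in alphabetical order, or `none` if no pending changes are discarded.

Initial committed: {b=9, c=20}
Op 1: UPDATE b=9 (auto-commit; committed b=9)
Op 2: BEGIN: in_txn=True, pending={}
Op 3: UPDATE b=5 (pending; pending now {b=5})
Op 4: UPDATE b=13 (pending; pending now {b=13})
Op 5: UPDATE c=26 (pending; pending now {b=13, c=26})
Op 6: UPDATE b=1 (pending; pending now {b=1, c=26})
Op 7: UPDATE c=3 (pending; pending now {b=1, c=3})
Op 8: ROLLBACK: discarded pending ['b', 'c']; in_txn=False
Op 9: UPDATE b=1 (auto-commit; committed b=1)
ROLLBACK at op 8 discards: ['b', 'c']

Answer: b c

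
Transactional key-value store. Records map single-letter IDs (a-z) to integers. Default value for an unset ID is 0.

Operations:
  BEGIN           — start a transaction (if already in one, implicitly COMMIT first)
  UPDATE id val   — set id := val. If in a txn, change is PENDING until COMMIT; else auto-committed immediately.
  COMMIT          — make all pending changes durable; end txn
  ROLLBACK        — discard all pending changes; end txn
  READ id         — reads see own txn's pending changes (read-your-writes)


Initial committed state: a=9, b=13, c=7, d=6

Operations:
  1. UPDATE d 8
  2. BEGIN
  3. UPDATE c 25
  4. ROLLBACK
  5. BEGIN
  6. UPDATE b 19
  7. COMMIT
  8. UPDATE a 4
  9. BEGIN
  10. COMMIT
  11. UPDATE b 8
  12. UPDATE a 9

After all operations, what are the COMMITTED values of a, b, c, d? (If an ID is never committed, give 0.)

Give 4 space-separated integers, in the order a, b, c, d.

Answer: 9 8 7 8

Derivation:
Initial committed: {a=9, b=13, c=7, d=6}
Op 1: UPDATE d=8 (auto-commit; committed d=8)
Op 2: BEGIN: in_txn=True, pending={}
Op 3: UPDATE c=25 (pending; pending now {c=25})
Op 4: ROLLBACK: discarded pending ['c']; in_txn=False
Op 5: BEGIN: in_txn=True, pending={}
Op 6: UPDATE b=19 (pending; pending now {b=19})
Op 7: COMMIT: merged ['b'] into committed; committed now {a=9, b=19, c=7, d=8}
Op 8: UPDATE a=4 (auto-commit; committed a=4)
Op 9: BEGIN: in_txn=True, pending={}
Op 10: COMMIT: merged [] into committed; committed now {a=4, b=19, c=7, d=8}
Op 11: UPDATE b=8 (auto-commit; committed b=8)
Op 12: UPDATE a=9 (auto-commit; committed a=9)
Final committed: {a=9, b=8, c=7, d=8}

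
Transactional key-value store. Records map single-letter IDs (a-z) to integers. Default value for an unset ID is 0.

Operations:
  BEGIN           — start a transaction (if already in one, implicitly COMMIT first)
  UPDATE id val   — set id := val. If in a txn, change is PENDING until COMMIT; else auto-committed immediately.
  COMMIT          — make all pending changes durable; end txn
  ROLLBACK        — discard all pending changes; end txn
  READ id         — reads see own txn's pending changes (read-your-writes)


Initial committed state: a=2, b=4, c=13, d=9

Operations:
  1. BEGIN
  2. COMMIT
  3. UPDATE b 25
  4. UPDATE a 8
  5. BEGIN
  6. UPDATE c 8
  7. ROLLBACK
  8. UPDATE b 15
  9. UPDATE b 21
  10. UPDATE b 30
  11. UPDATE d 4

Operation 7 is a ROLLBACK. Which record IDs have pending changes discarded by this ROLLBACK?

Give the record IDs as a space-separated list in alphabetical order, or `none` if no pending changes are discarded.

Answer: c

Derivation:
Initial committed: {a=2, b=4, c=13, d=9}
Op 1: BEGIN: in_txn=True, pending={}
Op 2: COMMIT: merged [] into committed; committed now {a=2, b=4, c=13, d=9}
Op 3: UPDATE b=25 (auto-commit; committed b=25)
Op 4: UPDATE a=8 (auto-commit; committed a=8)
Op 5: BEGIN: in_txn=True, pending={}
Op 6: UPDATE c=8 (pending; pending now {c=8})
Op 7: ROLLBACK: discarded pending ['c']; in_txn=False
Op 8: UPDATE b=15 (auto-commit; committed b=15)
Op 9: UPDATE b=21 (auto-commit; committed b=21)
Op 10: UPDATE b=30 (auto-commit; committed b=30)
Op 11: UPDATE d=4 (auto-commit; committed d=4)
ROLLBACK at op 7 discards: ['c']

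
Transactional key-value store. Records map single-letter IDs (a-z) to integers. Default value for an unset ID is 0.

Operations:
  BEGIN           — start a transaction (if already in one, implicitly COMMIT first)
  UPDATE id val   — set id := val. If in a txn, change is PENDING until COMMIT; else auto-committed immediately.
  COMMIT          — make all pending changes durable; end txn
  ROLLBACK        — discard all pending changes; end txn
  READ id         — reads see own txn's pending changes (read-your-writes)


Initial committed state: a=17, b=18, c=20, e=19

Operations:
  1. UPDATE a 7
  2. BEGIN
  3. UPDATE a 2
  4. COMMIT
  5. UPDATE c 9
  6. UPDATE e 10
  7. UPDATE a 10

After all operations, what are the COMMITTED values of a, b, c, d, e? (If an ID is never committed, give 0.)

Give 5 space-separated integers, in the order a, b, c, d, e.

Initial committed: {a=17, b=18, c=20, e=19}
Op 1: UPDATE a=7 (auto-commit; committed a=7)
Op 2: BEGIN: in_txn=True, pending={}
Op 3: UPDATE a=2 (pending; pending now {a=2})
Op 4: COMMIT: merged ['a'] into committed; committed now {a=2, b=18, c=20, e=19}
Op 5: UPDATE c=9 (auto-commit; committed c=9)
Op 6: UPDATE e=10 (auto-commit; committed e=10)
Op 7: UPDATE a=10 (auto-commit; committed a=10)
Final committed: {a=10, b=18, c=9, e=10}

Answer: 10 18 9 0 10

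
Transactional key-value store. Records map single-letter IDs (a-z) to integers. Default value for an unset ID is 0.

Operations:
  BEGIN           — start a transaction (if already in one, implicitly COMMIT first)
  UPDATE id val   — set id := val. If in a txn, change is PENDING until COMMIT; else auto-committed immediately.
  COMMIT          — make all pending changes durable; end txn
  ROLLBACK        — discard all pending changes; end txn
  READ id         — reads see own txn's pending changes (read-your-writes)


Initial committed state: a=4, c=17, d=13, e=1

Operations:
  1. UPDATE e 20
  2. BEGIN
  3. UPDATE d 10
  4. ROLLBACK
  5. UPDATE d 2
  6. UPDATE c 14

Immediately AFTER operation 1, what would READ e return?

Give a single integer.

Answer: 20

Derivation:
Initial committed: {a=4, c=17, d=13, e=1}
Op 1: UPDATE e=20 (auto-commit; committed e=20)
After op 1: visible(e) = 20 (pending={}, committed={a=4, c=17, d=13, e=20})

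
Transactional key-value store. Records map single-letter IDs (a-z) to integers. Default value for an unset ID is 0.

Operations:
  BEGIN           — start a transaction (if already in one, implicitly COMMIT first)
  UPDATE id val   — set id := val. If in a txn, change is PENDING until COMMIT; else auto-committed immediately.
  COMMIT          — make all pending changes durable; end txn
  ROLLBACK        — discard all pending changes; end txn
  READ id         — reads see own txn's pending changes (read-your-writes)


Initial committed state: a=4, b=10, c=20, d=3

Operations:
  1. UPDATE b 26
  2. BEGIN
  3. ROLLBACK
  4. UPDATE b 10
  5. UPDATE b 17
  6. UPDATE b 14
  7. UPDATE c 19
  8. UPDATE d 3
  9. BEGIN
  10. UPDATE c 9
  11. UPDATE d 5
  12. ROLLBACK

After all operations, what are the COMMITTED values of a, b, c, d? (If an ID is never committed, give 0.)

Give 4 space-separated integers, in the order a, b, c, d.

Answer: 4 14 19 3

Derivation:
Initial committed: {a=4, b=10, c=20, d=3}
Op 1: UPDATE b=26 (auto-commit; committed b=26)
Op 2: BEGIN: in_txn=True, pending={}
Op 3: ROLLBACK: discarded pending []; in_txn=False
Op 4: UPDATE b=10 (auto-commit; committed b=10)
Op 5: UPDATE b=17 (auto-commit; committed b=17)
Op 6: UPDATE b=14 (auto-commit; committed b=14)
Op 7: UPDATE c=19 (auto-commit; committed c=19)
Op 8: UPDATE d=3 (auto-commit; committed d=3)
Op 9: BEGIN: in_txn=True, pending={}
Op 10: UPDATE c=9 (pending; pending now {c=9})
Op 11: UPDATE d=5 (pending; pending now {c=9, d=5})
Op 12: ROLLBACK: discarded pending ['c', 'd']; in_txn=False
Final committed: {a=4, b=14, c=19, d=3}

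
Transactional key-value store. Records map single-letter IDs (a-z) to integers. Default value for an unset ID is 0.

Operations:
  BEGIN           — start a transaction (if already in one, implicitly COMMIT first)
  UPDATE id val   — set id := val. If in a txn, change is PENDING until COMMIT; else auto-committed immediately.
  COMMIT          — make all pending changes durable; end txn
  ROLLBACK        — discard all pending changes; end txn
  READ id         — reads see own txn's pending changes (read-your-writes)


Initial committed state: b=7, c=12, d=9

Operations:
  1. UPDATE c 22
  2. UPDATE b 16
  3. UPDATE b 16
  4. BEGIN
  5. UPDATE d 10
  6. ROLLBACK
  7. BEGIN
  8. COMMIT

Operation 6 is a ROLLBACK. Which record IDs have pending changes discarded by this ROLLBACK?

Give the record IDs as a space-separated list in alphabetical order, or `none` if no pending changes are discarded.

Answer: d

Derivation:
Initial committed: {b=7, c=12, d=9}
Op 1: UPDATE c=22 (auto-commit; committed c=22)
Op 2: UPDATE b=16 (auto-commit; committed b=16)
Op 3: UPDATE b=16 (auto-commit; committed b=16)
Op 4: BEGIN: in_txn=True, pending={}
Op 5: UPDATE d=10 (pending; pending now {d=10})
Op 6: ROLLBACK: discarded pending ['d']; in_txn=False
Op 7: BEGIN: in_txn=True, pending={}
Op 8: COMMIT: merged [] into committed; committed now {b=16, c=22, d=9}
ROLLBACK at op 6 discards: ['d']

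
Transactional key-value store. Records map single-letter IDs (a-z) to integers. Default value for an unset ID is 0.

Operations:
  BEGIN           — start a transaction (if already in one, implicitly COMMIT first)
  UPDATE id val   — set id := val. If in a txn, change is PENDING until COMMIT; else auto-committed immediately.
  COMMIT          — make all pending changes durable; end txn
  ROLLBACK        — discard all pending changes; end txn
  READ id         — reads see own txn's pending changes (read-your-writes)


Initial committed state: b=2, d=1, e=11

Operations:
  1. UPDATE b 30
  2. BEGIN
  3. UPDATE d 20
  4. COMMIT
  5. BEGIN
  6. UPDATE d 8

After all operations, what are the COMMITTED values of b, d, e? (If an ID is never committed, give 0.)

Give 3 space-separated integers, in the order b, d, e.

Answer: 30 20 11

Derivation:
Initial committed: {b=2, d=1, e=11}
Op 1: UPDATE b=30 (auto-commit; committed b=30)
Op 2: BEGIN: in_txn=True, pending={}
Op 3: UPDATE d=20 (pending; pending now {d=20})
Op 4: COMMIT: merged ['d'] into committed; committed now {b=30, d=20, e=11}
Op 5: BEGIN: in_txn=True, pending={}
Op 6: UPDATE d=8 (pending; pending now {d=8})
Final committed: {b=30, d=20, e=11}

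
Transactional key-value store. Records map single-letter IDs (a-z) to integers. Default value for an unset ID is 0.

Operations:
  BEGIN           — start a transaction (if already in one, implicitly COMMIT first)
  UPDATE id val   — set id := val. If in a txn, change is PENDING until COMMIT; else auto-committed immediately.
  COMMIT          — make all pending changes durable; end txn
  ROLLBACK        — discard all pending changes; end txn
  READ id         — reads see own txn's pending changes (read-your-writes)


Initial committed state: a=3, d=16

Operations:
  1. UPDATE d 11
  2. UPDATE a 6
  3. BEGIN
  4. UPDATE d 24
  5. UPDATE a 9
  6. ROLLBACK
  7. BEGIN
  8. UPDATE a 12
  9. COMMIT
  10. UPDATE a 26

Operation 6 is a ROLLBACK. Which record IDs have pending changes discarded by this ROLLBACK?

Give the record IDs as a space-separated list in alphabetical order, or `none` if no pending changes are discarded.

Initial committed: {a=3, d=16}
Op 1: UPDATE d=11 (auto-commit; committed d=11)
Op 2: UPDATE a=6 (auto-commit; committed a=6)
Op 3: BEGIN: in_txn=True, pending={}
Op 4: UPDATE d=24 (pending; pending now {d=24})
Op 5: UPDATE a=9 (pending; pending now {a=9, d=24})
Op 6: ROLLBACK: discarded pending ['a', 'd']; in_txn=False
Op 7: BEGIN: in_txn=True, pending={}
Op 8: UPDATE a=12 (pending; pending now {a=12})
Op 9: COMMIT: merged ['a'] into committed; committed now {a=12, d=11}
Op 10: UPDATE a=26 (auto-commit; committed a=26)
ROLLBACK at op 6 discards: ['a', 'd']

Answer: a d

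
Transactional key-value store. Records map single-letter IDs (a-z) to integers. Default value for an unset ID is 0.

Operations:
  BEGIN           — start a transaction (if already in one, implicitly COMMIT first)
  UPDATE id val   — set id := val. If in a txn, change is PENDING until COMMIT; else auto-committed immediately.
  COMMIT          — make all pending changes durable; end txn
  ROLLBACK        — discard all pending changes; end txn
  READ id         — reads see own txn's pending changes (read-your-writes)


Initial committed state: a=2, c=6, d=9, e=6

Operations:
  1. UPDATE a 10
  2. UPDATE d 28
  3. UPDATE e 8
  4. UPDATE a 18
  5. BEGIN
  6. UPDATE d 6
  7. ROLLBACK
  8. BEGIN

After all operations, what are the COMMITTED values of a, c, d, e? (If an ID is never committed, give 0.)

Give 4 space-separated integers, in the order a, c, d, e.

Initial committed: {a=2, c=6, d=9, e=6}
Op 1: UPDATE a=10 (auto-commit; committed a=10)
Op 2: UPDATE d=28 (auto-commit; committed d=28)
Op 3: UPDATE e=8 (auto-commit; committed e=8)
Op 4: UPDATE a=18 (auto-commit; committed a=18)
Op 5: BEGIN: in_txn=True, pending={}
Op 6: UPDATE d=6 (pending; pending now {d=6})
Op 7: ROLLBACK: discarded pending ['d']; in_txn=False
Op 8: BEGIN: in_txn=True, pending={}
Final committed: {a=18, c=6, d=28, e=8}

Answer: 18 6 28 8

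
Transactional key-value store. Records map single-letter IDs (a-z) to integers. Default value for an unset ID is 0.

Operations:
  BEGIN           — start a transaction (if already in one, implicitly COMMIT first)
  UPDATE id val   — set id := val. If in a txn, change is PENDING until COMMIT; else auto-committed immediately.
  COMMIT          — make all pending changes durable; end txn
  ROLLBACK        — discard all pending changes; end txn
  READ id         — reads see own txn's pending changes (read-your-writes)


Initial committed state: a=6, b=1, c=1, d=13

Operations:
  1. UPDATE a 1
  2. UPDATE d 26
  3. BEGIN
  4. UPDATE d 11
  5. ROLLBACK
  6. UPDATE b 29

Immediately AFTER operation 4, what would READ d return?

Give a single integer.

Initial committed: {a=6, b=1, c=1, d=13}
Op 1: UPDATE a=1 (auto-commit; committed a=1)
Op 2: UPDATE d=26 (auto-commit; committed d=26)
Op 3: BEGIN: in_txn=True, pending={}
Op 4: UPDATE d=11 (pending; pending now {d=11})
After op 4: visible(d) = 11 (pending={d=11}, committed={a=1, b=1, c=1, d=26})

Answer: 11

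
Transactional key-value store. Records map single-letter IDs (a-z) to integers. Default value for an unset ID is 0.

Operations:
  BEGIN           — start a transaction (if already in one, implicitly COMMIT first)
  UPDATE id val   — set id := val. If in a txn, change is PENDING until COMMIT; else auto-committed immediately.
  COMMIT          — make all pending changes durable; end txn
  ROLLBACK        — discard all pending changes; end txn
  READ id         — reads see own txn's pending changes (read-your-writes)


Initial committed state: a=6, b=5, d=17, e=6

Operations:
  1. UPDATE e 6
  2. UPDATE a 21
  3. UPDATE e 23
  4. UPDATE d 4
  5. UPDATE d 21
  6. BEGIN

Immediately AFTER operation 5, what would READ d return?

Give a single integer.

Answer: 21

Derivation:
Initial committed: {a=6, b=5, d=17, e=6}
Op 1: UPDATE e=6 (auto-commit; committed e=6)
Op 2: UPDATE a=21 (auto-commit; committed a=21)
Op 3: UPDATE e=23 (auto-commit; committed e=23)
Op 4: UPDATE d=4 (auto-commit; committed d=4)
Op 5: UPDATE d=21 (auto-commit; committed d=21)
After op 5: visible(d) = 21 (pending={}, committed={a=21, b=5, d=21, e=23})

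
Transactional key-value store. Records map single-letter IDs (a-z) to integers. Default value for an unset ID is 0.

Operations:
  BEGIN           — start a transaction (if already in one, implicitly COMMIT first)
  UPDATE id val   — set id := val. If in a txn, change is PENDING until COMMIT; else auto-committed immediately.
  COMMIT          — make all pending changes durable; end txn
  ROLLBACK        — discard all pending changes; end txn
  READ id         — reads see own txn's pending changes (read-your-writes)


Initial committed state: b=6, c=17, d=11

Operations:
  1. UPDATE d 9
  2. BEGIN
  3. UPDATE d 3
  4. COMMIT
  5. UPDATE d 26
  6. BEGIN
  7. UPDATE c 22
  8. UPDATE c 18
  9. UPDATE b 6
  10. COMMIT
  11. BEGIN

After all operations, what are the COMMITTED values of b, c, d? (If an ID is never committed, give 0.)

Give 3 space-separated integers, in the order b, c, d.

Answer: 6 18 26

Derivation:
Initial committed: {b=6, c=17, d=11}
Op 1: UPDATE d=9 (auto-commit; committed d=9)
Op 2: BEGIN: in_txn=True, pending={}
Op 3: UPDATE d=3 (pending; pending now {d=3})
Op 4: COMMIT: merged ['d'] into committed; committed now {b=6, c=17, d=3}
Op 5: UPDATE d=26 (auto-commit; committed d=26)
Op 6: BEGIN: in_txn=True, pending={}
Op 7: UPDATE c=22 (pending; pending now {c=22})
Op 8: UPDATE c=18 (pending; pending now {c=18})
Op 9: UPDATE b=6 (pending; pending now {b=6, c=18})
Op 10: COMMIT: merged ['b', 'c'] into committed; committed now {b=6, c=18, d=26}
Op 11: BEGIN: in_txn=True, pending={}
Final committed: {b=6, c=18, d=26}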